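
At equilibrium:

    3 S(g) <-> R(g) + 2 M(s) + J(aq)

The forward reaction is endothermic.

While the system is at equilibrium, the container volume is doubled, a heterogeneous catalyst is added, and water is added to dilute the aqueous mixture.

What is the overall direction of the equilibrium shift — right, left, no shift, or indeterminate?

cannot be determined

Gas moles: reactants 3, products 1 (Δn_gas = -2). Expansion shifts the system toward the side with more moles of gas — to the left.
A catalyst speeds both forward and reverse rates equally; it changes neither Q nor K — no shift from this change.
Dilution lowers every aqueous concentration by the same factor. Δn_aq = 1 − 0 = +1, so the system shifts toward the side with more dissolved moles — to the right.
The individual effects push in opposite directions; without quantitative information the net direction cannot be determined.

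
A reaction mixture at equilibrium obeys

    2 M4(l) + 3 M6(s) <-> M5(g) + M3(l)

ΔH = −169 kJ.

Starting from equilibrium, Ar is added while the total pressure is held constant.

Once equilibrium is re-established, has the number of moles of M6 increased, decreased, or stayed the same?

decreases

Adding inert gas at constant total pressure expands the volume and lowers every reacting partial pressure. With Δn_gas = 1 − 0 = +1, Q moves away from K toward the side with fewer gas moles, so the system shifts toward the side with more gas moles — to the right.
The net shift is to the right. M6 is a reactant, so its amount decreases.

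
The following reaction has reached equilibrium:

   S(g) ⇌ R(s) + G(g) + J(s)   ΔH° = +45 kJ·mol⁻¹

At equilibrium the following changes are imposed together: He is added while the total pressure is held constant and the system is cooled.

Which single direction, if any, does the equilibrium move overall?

Adding inert gas at constant total pressure expands the volume, scaling every reacting partial pressure by the same factor. Δn_gas = 1 − 1 = 0, so Q is unchanged — no shift.
The forward reaction is endothermic. Lowering T favours the exothermic direction — shift to the left.
Only the nonzero effect(s) matter; the net shift is to the left.

left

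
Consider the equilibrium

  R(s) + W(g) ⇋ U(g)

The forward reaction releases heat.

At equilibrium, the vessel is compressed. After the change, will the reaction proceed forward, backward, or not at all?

Gas moles: reactants 1, products 1. Δn_gas = 0, so a volume change leaves Q equal to K — no shift from this change.

no shift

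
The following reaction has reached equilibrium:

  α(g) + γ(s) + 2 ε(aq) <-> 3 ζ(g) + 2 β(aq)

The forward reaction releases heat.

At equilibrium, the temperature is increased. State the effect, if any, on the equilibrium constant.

decreases

K depends on temperature via the van 't Hoff relation. The forward reaction is exothermic, so raising T decreases K.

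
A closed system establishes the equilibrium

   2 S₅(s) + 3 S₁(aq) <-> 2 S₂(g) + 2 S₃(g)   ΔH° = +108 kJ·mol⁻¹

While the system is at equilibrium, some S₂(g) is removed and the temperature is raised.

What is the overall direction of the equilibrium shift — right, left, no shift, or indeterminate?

Removing S₂ (g), a product, drives the reaction to the right.
The forward reaction is endothermic. Raising T favours the endothermic direction — shift to the right.
All effects act in the same direction — net shift to the right.

right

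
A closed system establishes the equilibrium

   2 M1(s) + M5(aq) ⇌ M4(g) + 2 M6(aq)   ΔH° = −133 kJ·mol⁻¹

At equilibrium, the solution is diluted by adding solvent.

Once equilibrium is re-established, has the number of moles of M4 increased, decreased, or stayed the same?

increases

Dilution lowers every aqueous concentration by the same factor. Δn_aq = 2 − 1 = +1, so the system shifts toward the side with more dissolved moles — to the right.
The net shift is to the right. M4 is a product, so its amount increases.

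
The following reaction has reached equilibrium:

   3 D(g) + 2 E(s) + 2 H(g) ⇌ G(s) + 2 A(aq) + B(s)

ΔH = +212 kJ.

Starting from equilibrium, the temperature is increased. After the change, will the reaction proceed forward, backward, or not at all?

The forward reaction is endothermic. Raising T favours the endothermic direction — shift to the right.

right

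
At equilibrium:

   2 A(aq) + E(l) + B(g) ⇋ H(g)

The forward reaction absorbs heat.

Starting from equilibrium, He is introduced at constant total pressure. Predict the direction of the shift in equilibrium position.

Adding inert gas at constant total pressure expands the volume, scaling every reacting partial pressure by the same factor. Δn_gas = 1 − 1 = 0, so Q is unchanged — no shift.

no shift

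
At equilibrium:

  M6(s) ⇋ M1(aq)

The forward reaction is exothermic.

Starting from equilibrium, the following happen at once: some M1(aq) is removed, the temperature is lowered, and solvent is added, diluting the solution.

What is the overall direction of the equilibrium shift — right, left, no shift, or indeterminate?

right

Removing M1 (aq), a product, drives the reaction to the right.
The forward reaction is exothermic. Lowering T favours the exothermic direction — shift to the right.
Dilution lowers every aqueous concentration by the same factor. Δn_aq = 1 − 0 = +1, so the system shifts toward the side with more dissolved moles — to the right.
All effects act in the same direction — net shift to the right.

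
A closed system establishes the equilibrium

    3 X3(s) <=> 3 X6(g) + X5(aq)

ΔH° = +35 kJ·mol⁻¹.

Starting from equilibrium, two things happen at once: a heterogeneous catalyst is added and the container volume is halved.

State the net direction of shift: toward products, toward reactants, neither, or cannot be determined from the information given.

A catalyst speeds both forward and reverse rates equally; it changes neither Q nor K — no shift from this change.
Gas moles: reactants 0, products 3 (Δn_gas = +3). Compression shifts the system toward the side with fewer moles of gas — to the left.
Only the nonzero effect(s) matter; the net shift is to the left.

left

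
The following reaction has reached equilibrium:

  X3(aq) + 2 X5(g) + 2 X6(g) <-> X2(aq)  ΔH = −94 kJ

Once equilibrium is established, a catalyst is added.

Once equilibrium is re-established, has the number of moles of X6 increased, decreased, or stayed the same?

A catalyst speeds both forward and reverse rates equally; it changes neither Q nor K — no shift from this change.
No net shift occurs, so the amount of X6 is unchanged.

unchanged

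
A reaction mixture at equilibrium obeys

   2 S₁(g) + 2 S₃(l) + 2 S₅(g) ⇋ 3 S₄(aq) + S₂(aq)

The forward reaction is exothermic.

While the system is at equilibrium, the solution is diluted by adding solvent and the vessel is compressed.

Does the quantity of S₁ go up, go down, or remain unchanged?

decreases

Dilution lowers every aqueous concentration by the same factor. Δn_aq = 4 − 0 = +4, so the system shifts toward the side with more dissolved moles — to the right.
Gas moles: reactants 4, products 0 (Δn_gas = -4). Compression shifts the system toward the side with fewer moles of gas — to the right.
The net shift is to the right. S₁ is a reactant, so its amount decreases.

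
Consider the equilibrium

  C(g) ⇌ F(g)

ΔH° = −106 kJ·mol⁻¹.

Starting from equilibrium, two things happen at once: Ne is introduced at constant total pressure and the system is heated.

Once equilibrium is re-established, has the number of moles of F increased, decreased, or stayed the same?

decreases

Adding inert gas at constant total pressure expands the volume, scaling every reacting partial pressure by the same factor. Δn_gas = 1 − 1 = 0, so Q is unchanged — no shift.
The forward reaction is exothermic. Raising T favours the endothermic direction — shift to the left.
The net shift is to the left. F is a product, so its amount decreases.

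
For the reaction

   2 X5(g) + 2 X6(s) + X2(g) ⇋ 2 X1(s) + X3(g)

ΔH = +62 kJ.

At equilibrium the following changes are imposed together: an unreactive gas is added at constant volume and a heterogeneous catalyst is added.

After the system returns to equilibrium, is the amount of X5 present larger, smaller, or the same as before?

At constant volume, adding an inert gas leaves every reacting species' partial pressure unchanged, so Q is unchanged — no shift from this change.
A catalyst speeds both forward and reverse rates equally; it changes neither Q nor K — no shift from this change.
No net shift occurs, so the amount of X5 is unchanged.

unchanged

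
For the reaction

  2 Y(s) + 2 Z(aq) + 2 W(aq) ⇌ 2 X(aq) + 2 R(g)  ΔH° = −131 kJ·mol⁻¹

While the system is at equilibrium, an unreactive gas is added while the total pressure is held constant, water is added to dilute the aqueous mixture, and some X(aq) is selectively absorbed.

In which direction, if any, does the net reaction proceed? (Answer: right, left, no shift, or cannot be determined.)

cannot be determined

Adding inert gas at constant total pressure expands the volume and lowers every reacting partial pressure. With Δn_gas = 2 − 0 = +2, Q moves away from K toward the side with fewer gas moles, so the system shifts toward the side with more gas moles — to the right.
Dilution lowers every aqueous concentration by the same factor. Δn_aq = 2 − 4 = -2, so the system shifts toward the side with more dissolved moles — to the left.
Removing X (aq), a product, drives the reaction to the right.
The individual effects push in opposite directions; without quantitative information the net direction cannot be determined.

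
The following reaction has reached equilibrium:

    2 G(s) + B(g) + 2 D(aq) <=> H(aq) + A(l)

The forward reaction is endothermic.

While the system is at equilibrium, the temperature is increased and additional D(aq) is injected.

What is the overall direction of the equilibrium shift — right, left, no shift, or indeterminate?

The forward reaction is endothermic. Raising T favours the endothermic direction — shift to the right.
Adding D (aq), a reactant, drives the reaction to the right.
All effects act in the same direction — net shift to the right.

right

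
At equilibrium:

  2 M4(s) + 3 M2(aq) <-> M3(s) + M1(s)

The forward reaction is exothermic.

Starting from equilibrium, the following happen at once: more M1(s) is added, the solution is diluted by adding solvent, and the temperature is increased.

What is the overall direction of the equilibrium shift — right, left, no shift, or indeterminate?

left

M1 is a pure solid; its activity is 1 regardless of amount, so Q is unaffected — no shift from this change.
Dilution lowers every aqueous concentration by the same factor. Δn_aq = 0 − 3 = -3, so the system shifts toward the side with more dissolved moles — to the left.
The forward reaction is exothermic. Raising T favours the endothermic direction — shift to the left.
Only the nonzero effect(s) matter; the net shift is to the left.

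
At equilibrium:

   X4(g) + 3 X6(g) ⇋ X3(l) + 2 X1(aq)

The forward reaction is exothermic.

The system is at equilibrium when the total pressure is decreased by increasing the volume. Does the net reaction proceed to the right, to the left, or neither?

Gas moles: reactants 4, products 0 (Δn_gas = -4). Expansion shifts the system toward the side with more moles of gas — to the left.

left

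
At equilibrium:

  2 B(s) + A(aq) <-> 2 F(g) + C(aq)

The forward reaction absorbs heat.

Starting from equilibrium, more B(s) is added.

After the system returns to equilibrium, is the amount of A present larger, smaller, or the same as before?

unchanged

B is a pure solid; its activity is 1 regardless of amount, so Q is unaffected — no shift from this change.
No net shift occurs, so the amount of A is unchanged.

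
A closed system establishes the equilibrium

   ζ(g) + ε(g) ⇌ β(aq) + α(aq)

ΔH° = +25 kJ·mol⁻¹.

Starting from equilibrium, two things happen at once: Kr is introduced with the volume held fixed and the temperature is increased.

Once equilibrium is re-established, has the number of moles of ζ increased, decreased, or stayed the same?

decreases

At constant volume, adding an inert gas leaves every reacting species' partial pressure unchanged, so Q is unchanged — no shift from this change.
The forward reaction is endothermic. Raising T favours the endothermic direction — shift to the right.
The net shift is to the right. ζ is a reactant, so its amount decreases.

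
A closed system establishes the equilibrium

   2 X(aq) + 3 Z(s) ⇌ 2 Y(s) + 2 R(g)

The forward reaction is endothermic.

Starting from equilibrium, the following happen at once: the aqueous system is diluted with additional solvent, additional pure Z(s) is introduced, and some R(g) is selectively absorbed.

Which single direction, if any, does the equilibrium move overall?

Dilution lowers every aqueous concentration by the same factor. Δn_aq = 0 − 2 = -2, so the system shifts toward the side with more dissolved moles — to the left.
Z is a pure solid; its activity is 1 regardless of amount, so Q is unaffected — no shift from this change.
Removing R (g), a product, drives the reaction to the right.
The individual effects push in opposite directions; without quantitative information the net direction cannot be determined.

cannot be determined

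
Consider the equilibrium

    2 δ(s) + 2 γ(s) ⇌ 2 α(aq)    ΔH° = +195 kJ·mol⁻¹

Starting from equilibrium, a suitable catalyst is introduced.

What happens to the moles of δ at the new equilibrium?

unchanged

A catalyst speeds both forward and reverse rates equally; it changes neither Q nor K — no shift from this change.
No net shift occurs, so the amount of δ is unchanged.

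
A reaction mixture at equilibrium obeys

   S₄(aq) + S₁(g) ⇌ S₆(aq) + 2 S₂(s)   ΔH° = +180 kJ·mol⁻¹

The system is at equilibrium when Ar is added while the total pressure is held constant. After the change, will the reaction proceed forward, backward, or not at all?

left

Adding inert gas at constant total pressure expands the volume and lowers every reacting partial pressure. With Δn_gas = 0 − 1 = -1, Q moves away from K toward the side with fewer gas moles, so the system shifts toward the side with more gas moles — to the left.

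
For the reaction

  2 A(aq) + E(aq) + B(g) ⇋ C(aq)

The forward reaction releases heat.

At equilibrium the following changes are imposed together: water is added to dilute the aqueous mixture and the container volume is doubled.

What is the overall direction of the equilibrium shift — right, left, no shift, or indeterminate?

Dilution lowers every aqueous concentration by the same factor. Δn_aq = 1 − 3 = -2, so the system shifts toward the side with more dissolved moles — to the left.
Gas moles: reactants 1, products 0 (Δn_gas = -1). Expansion shifts the system toward the side with more moles of gas — to the left.
All effects act in the same direction — net shift to the left.

left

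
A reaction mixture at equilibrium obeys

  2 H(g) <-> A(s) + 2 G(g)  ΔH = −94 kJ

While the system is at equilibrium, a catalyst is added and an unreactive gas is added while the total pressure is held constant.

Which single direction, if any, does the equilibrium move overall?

no shift

A catalyst speeds both forward and reverse rates equally; it changes neither Q nor K — no shift from this change.
Adding inert gas at constant total pressure expands the volume, scaling every reacting partial pressure by the same factor. Δn_gas = 2 − 2 = 0, so Q is unchanged — no shift.
None of the changes alters Q relative to K, so there is no net shift.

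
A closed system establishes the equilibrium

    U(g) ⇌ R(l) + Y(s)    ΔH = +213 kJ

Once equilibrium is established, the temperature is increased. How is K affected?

increases

K depends on temperature via the van 't Hoff relation. The forward reaction is endothermic, so raising T increases K.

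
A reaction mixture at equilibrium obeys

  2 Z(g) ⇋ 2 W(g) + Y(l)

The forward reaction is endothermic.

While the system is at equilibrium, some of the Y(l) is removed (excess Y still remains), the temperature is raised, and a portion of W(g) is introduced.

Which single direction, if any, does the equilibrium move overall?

Y is a pure liquid; its activity is 1 regardless of amount, so Q is unaffected — no shift from this change.
The forward reaction is endothermic. Raising T favours the endothermic direction — shift to the right.
Adding W (g), a product, drives the reaction to the left.
The individual effects push in opposite directions; without quantitative information the net direction cannot be determined.

cannot be determined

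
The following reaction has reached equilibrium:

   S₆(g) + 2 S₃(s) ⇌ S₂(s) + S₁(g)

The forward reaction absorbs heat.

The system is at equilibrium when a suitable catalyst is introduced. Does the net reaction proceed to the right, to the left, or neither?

no shift

A catalyst speeds both forward and reverse rates equally; it changes neither Q nor K — no shift from this change.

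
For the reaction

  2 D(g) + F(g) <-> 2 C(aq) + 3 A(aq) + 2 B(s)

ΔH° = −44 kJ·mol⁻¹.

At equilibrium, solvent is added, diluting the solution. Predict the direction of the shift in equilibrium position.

right

Dilution lowers every aqueous concentration by the same factor. Δn_aq = 5 − 0 = +5, so the system shifts toward the side with more dissolved moles — to the right.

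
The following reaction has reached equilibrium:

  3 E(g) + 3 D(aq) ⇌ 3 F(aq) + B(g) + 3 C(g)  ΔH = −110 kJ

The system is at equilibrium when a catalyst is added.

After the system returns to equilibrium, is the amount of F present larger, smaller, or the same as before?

A catalyst speeds both forward and reverse rates equally; it changes neither Q nor K — no shift from this change.
No net shift occurs, so the amount of F is unchanged.

unchanged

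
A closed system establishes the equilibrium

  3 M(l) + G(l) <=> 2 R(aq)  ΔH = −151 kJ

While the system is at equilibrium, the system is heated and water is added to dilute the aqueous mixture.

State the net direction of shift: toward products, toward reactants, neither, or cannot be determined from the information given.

The forward reaction is exothermic. Raising T favours the endothermic direction — shift to the left.
Dilution lowers every aqueous concentration by the same factor. Δn_aq = 2 − 0 = +2, so the system shifts toward the side with more dissolved moles — to the right.
The individual effects push in opposite directions; without quantitative information the net direction cannot be determined.

cannot be determined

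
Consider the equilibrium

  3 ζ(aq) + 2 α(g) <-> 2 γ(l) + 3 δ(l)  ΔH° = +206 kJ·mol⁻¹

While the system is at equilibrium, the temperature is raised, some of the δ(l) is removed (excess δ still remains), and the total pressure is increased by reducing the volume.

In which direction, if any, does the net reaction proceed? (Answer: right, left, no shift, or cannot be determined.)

right

The forward reaction is endothermic. Raising T favours the endothermic direction — shift to the right.
δ is a pure liquid; its activity is 1 regardless of amount, so Q is unaffected — no shift from this change.
Gas moles: reactants 2, products 0 (Δn_gas = -2). Compression shifts the system toward the side with fewer moles of gas — to the right.
Only the nonzero effect(s) matter; the net shift is to the right.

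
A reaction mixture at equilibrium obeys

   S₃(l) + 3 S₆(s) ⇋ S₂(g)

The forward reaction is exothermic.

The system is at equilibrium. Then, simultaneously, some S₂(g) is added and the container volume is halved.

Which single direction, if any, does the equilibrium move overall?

Adding S₂ (g), a product, drives the reaction to the left.
Gas moles: reactants 0, products 1 (Δn_gas = +1). Compression shifts the system toward the side with fewer moles of gas — to the left.
All effects act in the same direction — net shift to the left.

left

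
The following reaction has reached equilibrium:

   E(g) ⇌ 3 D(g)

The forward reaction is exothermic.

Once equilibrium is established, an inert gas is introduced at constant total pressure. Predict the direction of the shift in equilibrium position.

right

Adding inert gas at constant total pressure expands the volume and lowers every reacting partial pressure. With Δn_gas = 3 − 1 = +2, Q moves away from K toward the side with fewer gas moles, so the system shifts toward the side with more gas moles — to the right.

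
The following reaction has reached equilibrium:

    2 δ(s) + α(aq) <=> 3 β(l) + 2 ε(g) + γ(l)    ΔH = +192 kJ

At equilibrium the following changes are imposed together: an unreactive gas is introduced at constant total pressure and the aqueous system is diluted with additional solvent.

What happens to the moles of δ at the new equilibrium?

cannot be determined

Adding inert gas at constant total pressure expands the volume and lowers every reacting partial pressure. With Δn_gas = 2 − 0 = +2, Q moves away from K toward the side with fewer gas moles, so the system shifts toward the side with more gas moles — to the right.
Dilution lowers every aqueous concentration by the same factor. Δn_aq = 0 − 1 = -1, so the system shifts toward the side with more dissolved moles — to the left.
The two effects oppose each other, so the net shift — and hence the change in δ — cannot be determined from the given information.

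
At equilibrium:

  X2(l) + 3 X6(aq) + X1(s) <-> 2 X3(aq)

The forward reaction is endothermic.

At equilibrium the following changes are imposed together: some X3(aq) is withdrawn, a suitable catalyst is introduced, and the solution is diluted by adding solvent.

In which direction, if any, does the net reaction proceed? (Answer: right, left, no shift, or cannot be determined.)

Removing X3 (aq), a product, drives the reaction to the right.
A catalyst speeds both forward and reverse rates equally; it changes neither Q nor K — no shift from this change.
Dilution lowers every aqueous concentration by the same factor. Δn_aq = 2 − 3 = -1, so the system shifts toward the side with more dissolved moles — to the left.
The individual effects push in opposite directions; without quantitative information the net direction cannot be determined.

cannot be determined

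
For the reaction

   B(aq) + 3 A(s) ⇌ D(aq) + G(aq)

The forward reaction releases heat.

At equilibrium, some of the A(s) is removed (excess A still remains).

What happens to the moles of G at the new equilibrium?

unchanged

A is a pure solid; its activity is 1 regardless of amount, so Q is unaffected — no shift from this change.
No net shift occurs, so the amount of G is unchanged.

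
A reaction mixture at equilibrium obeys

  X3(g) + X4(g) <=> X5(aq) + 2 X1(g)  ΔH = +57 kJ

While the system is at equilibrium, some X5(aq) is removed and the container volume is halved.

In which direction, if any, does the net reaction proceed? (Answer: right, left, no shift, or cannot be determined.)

right

Removing X5 (aq), a product, drives the reaction to the right.
Gas moles: reactants 2, products 2. Δn_gas = 0, so a volume change leaves Q equal to K — no shift from this change.
Only the nonzero effect(s) matter; the net shift is to the right.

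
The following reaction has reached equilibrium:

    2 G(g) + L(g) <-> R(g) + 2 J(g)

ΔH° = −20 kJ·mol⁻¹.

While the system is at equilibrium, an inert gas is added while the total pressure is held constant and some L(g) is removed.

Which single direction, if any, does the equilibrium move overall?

Adding inert gas at constant total pressure expands the volume, scaling every reacting partial pressure by the same factor. Δn_gas = 3 − 3 = 0, so Q is unchanged — no shift.
Removing L (g), a reactant, drives the reaction to the left.
Only the nonzero effect(s) matter; the net shift is to the left.

left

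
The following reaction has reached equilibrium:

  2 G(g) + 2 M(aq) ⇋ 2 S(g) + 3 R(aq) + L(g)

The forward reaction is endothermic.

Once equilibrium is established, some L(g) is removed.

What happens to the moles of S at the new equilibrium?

increases

Removing L (g), a product, drives the reaction to the right.
The net shift is to the right. S is a product, so its amount increases.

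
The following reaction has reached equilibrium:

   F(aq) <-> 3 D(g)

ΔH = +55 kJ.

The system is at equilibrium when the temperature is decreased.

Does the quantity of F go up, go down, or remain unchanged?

increases

The forward reaction is endothermic. Lowering T favours the exothermic direction — shift to the left.
The net shift is to the left. F is a reactant, so its amount increases.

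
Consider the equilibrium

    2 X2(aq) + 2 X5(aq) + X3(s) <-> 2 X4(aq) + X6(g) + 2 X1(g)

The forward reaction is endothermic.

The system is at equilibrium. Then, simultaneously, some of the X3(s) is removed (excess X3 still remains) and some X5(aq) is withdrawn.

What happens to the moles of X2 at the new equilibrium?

X3 is a pure solid; its activity is 1 regardless of amount, so Q is unaffected — no shift from this change.
Removing X5 (aq), a reactant, drives the reaction to the left.
The net shift is to the left. X2 is a reactant, so its amount increases.

increases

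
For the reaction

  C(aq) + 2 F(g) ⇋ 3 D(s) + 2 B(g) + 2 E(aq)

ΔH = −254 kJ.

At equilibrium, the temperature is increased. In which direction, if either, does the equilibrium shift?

The forward reaction is exothermic. Raising T favours the endothermic direction — shift to the left.

left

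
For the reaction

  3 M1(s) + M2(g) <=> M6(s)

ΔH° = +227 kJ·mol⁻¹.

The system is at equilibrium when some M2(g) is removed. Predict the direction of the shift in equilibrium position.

left

Removing M2 (g), a reactant, drives the reaction to the left.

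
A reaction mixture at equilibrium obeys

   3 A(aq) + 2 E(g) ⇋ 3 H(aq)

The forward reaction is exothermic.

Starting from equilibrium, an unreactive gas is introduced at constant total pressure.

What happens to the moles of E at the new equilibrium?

Adding inert gas at constant total pressure expands the volume and lowers every reacting partial pressure. With Δn_gas = 0 − 2 = -2, Q moves away from K toward the side with fewer gas moles, so the system shifts toward the side with more gas moles — to the left.
The net shift is to the left. E is a reactant, so its amount increases.

increases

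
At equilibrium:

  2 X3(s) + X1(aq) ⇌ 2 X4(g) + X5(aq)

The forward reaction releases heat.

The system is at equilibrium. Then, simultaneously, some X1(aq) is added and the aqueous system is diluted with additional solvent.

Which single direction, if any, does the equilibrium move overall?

Adding X1 (aq), a reactant, drives the reaction to the right.
Dilution scales every aqueous concentration by the same factor. Δn_aq = 1 − 1 = 0, so Q is unchanged — no shift.
Only the nonzero effect(s) matter; the net shift is to the right.

right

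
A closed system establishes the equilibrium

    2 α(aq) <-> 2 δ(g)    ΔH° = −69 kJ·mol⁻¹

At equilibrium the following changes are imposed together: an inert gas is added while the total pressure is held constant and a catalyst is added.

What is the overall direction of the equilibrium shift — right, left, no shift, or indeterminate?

Adding inert gas at constant total pressure expands the volume and lowers every reacting partial pressure. With Δn_gas = 2 − 0 = +2, Q moves away from K toward the side with fewer gas moles, so the system shifts toward the side with more gas moles — to the right.
A catalyst speeds both forward and reverse rates equally; it changes neither Q nor K — no shift from this change.
Only the nonzero effect(s) matter; the net shift is to the right.

right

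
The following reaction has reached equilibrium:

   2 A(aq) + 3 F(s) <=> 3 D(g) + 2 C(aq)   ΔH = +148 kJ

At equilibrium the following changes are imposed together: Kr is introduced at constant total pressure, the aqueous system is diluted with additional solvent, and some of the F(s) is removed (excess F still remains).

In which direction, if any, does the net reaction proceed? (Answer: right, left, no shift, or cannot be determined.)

right

Adding inert gas at constant total pressure expands the volume and lowers every reacting partial pressure. With Δn_gas = 3 − 0 = +3, Q moves away from K toward the side with fewer gas moles, so the system shifts toward the side with more gas moles — to the right.
Dilution scales every aqueous concentration by the same factor. Δn_aq = 2 − 2 = 0, so Q is unchanged — no shift.
F is a pure solid; its activity is 1 regardless of amount, so Q is unaffected — no shift from this change.
Only the nonzero effect(s) matter; the net shift is to the right.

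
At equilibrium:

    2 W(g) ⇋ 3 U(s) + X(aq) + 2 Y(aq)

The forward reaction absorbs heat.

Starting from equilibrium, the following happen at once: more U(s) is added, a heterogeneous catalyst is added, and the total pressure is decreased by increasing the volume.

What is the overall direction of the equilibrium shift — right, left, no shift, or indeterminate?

U is a pure solid; its activity is 1 regardless of amount, so Q is unaffected — no shift from this change.
A catalyst speeds both forward and reverse rates equally; it changes neither Q nor K — no shift from this change.
Gas moles: reactants 2, products 0 (Δn_gas = -2). Expansion shifts the system toward the side with more moles of gas — to the left.
Only the nonzero effect(s) matter; the net shift is to the left.

left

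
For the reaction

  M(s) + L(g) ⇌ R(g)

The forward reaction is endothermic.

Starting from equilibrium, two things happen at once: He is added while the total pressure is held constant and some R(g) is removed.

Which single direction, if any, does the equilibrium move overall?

right

Adding inert gas at constant total pressure expands the volume, scaling every reacting partial pressure by the same factor. Δn_gas = 1 − 1 = 0, so Q is unchanged — no shift.
Removing R (g), a product, drives the reaction to the right.
Only the nonzero effect(s) matter; the net shift is to the right.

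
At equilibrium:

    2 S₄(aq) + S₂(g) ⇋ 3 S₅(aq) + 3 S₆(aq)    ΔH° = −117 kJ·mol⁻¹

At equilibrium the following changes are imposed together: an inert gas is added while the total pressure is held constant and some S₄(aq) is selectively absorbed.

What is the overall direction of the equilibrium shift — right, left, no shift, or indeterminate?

left

Adding inert gas at constant total pressure expands the volume and lowers every reacting partial pressure. With Δn_gas = 0 − 1 = -1, Q moves away from K toward the side with fewer gas moles, so the system shifts toward the side with more gas moles — to the left.
Removing S₄ (aq), a reactant, drives the reaction to the left.
All effects act in the same direction — net shift to the left.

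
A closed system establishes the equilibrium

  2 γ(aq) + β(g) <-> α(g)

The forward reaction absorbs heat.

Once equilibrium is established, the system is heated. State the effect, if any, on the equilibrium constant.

K depends on temperature via the van 't Hoff relation. The forward reaction is endothermic, so raising T increases K.

increases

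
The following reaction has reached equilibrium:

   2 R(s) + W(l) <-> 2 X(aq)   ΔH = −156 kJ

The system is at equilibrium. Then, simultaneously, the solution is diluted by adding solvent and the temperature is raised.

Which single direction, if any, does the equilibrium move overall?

Dilution lowers every aqueous concentration by the same factor. Δn_aq = 2 − 0 = +2, so the system shifts toward the side with more dissolved moles — to the right.
The forward reaction is exothermic. Raising T favours the endothermic direction — shift to the left.
The individual effects push in opposite directions; without quantitative information the net direction cannot be determined.

cannot be determined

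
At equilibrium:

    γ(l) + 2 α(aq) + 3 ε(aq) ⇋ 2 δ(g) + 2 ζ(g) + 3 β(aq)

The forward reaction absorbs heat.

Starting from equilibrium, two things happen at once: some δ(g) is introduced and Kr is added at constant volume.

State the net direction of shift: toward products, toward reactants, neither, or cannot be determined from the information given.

Adding δ (g), a product, drives the reaction to the left.
At constant volume, adding an inert gas leaves every reacting species' partial pressure unchanged, so Q is unchanged — no shift from this change.
Only the nonzero effect(s) matter; the net shift is to the left.

left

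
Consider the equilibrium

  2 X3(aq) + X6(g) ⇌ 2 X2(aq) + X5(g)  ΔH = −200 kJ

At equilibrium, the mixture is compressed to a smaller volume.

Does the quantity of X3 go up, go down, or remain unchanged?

Gas moles: reactants 1, products 1. Δn_gas = 0, so a volume change leaves Q equal to K — no shift from this change.
No net shift occurs, so the amount of X3 is unchanged.

unchanged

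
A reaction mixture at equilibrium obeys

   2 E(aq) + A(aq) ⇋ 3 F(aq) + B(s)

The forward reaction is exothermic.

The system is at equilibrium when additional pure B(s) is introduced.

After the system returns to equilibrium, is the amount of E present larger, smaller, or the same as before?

B is a pure solid; its activity is 1 regardless of amount, so Q is unaffected — no shift from this change.
No net shift occurs, so the amount of E is unchanged.

unchanged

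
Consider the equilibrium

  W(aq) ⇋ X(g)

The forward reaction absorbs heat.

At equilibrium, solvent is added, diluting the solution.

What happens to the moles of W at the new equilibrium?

Dilution lowers every aqueous concentration by the same factor. Δn_aq = 0 − 1 = -1, so the system shifts toward the side with more dissolved moles — to the left.
The net shift is to the left. W is a reactant, so its amount increases.

increases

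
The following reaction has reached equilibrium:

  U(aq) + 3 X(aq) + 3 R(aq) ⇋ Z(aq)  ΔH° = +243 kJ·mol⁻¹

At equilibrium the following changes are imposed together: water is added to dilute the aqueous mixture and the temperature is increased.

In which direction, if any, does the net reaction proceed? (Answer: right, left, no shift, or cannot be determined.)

cannot be determined

Dilution lowers every aqueous concentration by the same factor. Δn_aq = 1 − 7 = -6, so the system shifts toward the side with more dissolved moles — to the left.
The forward reaction is endothermic. Raising T favours the endothermic direction — shift to the right.
The individual effects push in opposite directions; without quantitative information the net direction cannot be determined.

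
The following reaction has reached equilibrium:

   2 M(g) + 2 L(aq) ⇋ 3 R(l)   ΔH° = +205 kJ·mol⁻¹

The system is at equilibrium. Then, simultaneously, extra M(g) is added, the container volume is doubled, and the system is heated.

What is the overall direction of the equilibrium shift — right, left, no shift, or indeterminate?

Adding M (g), a reactant, drives the reaction to the right.
Gas moles: reactants 2, products 0 (Δn_gas = -2). Expansion shifts the system toward the side with more moles of gas — to the left.
The forward reaction is endothermic. Raising T favours the endothermic direction — shift to the right.
The individual effects push in opposite directions; without quantitative information the net direction cannot be determined.

cannot be determined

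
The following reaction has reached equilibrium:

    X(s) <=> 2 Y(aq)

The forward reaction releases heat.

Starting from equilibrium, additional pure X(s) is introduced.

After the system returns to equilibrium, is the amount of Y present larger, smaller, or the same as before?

X is a pure solid; its activity is 1 regardless of amount, so Q is unaffected — no shift from this change.
No net shift occurs, so the amount of Y is unchanged.

unchanged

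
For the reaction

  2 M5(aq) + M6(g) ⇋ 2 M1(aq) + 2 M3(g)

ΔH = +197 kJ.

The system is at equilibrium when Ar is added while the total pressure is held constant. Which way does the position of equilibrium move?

Adding inert gas at constant total pressure expands the volume and lowers every reacting partial pressure. With Δn_gas = 2 − 1 = +1, Q moves away from K toward the side with fewer gas moles, so the system shifts toward the side with more gas moles — to the right.

right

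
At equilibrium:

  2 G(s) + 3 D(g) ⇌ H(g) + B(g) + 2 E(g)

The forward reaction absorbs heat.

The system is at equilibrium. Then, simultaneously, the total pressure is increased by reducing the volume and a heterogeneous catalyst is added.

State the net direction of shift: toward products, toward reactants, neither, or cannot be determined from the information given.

Gas moles: reactants 3, products 4 (Δn_gas = +1). Compression shifts the system toward the side with fewer moles of gas — to the left.
A catalyst speeds both forward and reverse rates equally; it changes neither Q nor K — no shift from this change.
Only the nonzero effect(s) matter; the net shift is to the left.

left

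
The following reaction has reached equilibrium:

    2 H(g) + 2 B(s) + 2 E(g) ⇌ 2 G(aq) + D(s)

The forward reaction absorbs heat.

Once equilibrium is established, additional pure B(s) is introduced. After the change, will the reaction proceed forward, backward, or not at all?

no shift

B is a pure solid; its activity is 1 regardless of amount, so Q is unaffected — no shift from this change.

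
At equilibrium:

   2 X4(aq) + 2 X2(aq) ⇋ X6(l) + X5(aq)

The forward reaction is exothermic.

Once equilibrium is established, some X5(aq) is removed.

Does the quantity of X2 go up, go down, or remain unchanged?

decreases

Removing X5 (aq), a product, drives the reaction to the right.
The net shift is to the right. X2 is a reactant, so its amount decreases.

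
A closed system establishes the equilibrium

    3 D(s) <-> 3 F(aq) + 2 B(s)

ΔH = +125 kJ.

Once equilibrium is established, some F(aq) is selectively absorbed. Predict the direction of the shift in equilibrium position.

right

Removing F (aq), a product, drives the reaction to the right.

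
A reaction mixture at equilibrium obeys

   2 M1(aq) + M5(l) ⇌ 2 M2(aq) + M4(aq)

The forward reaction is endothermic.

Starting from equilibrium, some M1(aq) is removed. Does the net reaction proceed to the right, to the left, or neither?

Removing M1 (aq), a reactant, drives the reaction to the left.

left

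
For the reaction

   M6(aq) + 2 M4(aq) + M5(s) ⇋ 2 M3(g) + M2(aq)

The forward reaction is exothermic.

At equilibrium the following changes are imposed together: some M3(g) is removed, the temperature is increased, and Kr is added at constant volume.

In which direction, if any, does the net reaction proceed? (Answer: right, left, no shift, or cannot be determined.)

cannot be determined

Removing M3 (g), a product, drives the reaction to the right.
The forward reaction is exothermic. Raising T favours the endothermic direction — shift to the left.
At constant volume, adding an inert gas leaves every reacting species' partial pressure unchanged, so Q is unchanged — no shift from this change.
The individual effects push in opposite directions; without quantitative information the net direction cannot be determined.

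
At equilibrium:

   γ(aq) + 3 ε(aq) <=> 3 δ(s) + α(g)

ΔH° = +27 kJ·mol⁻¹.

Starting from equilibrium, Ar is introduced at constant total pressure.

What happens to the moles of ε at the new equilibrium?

decreases

Adding inert gas at constant total pressure expands the volume and lowers every reacting partial pressure. With Δn_gas = 1 − 0 = +1, Q moves away from K toward the side with fewer gas moles, so the system shifts toward the side with more gas moles — to the right.
The net shift is to the right. ε is a reactant, so its amount decreases.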